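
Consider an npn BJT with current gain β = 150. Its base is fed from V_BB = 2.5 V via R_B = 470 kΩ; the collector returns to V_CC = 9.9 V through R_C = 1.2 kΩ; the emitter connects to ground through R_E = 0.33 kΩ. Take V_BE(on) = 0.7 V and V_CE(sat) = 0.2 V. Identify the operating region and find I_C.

Assume active. Base-emitter loop: I_B = (V_BB − V_BE)/(R_B + (β+1)R_E) = (2.5 − 0.7)/(470 + 151×0.33) = 0.00346 mA.
I_C = β·I_B = 150×0.00346 = 0.519 mA.
V_CE = V_CC − I_C·R_C − I_E·R_E = 9.9 − 0.519×1.2 − 0.523×0.33 = 9.1 V > V_CE(sat), so the active-region assumption holds.

active; I_C ≈ 0.52 mA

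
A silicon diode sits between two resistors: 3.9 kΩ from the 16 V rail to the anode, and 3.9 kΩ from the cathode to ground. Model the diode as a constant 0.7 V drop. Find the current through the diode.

I ≈ 2 mA

The two resistors are in series with the diode, so KVL gives 16 = I·3.9 + 0.7 + I·3.9.
I = (16 − 0.7) / (3.9 + 3.9) kΩ = 15.3 / 7.8 = 1.96 mA.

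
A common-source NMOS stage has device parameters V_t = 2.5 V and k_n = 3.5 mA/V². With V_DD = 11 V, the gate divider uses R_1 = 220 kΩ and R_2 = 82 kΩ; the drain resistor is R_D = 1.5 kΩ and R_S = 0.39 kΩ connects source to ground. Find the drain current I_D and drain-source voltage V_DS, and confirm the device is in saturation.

I_D ≈ 0.26 mA, V_DS ≈ 11 V

V_G = V_DD·R_2/(R_1+R_2) = 11×82/302 = 2.99 V.
Assume saturation: I_D = (k_n/2)(V_GS − V_t)² with V_GS = V_G − I_D·R_S = 2.99 − 0.39·I_D.
Substituting gives 0.266·I_D² − 1.66·I_D + 0.415 = 0, with roots I_D = 0.26 or 5.99 mA.
The root I_D = 5.99 mA gives V_GS = 0.649 V ≤ V_t, so take I_D = 0.26 mA.
Then V_GS = 2.89 V and V_DS = V_DD − I_D(R_D+R_S) = 11 − 0.26×1.89 = 10.5 V.
Saturation requires V_DS ≥ V_GS − V_t = 0.385 V; 10.5 ≥ 0.385 ✓.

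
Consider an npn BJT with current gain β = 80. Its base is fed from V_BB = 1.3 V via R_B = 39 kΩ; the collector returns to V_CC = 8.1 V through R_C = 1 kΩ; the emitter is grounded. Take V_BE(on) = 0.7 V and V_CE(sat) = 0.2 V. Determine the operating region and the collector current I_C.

active; I_C ≈ 1.2 mA

Assume active. Base-emitter loop: I_B = (V_BB − V_BE)/R_B = (1.3 − 0.7)/39 = 0.0154 mA.
I_C = β·I_B = 80×0.0154 = 1.23 mA.
V_CE = V_CC − I_C·R_C = 8.1 − 1.23×1 = 6.87 V > V_CE(sat), so the active-region assumption holds.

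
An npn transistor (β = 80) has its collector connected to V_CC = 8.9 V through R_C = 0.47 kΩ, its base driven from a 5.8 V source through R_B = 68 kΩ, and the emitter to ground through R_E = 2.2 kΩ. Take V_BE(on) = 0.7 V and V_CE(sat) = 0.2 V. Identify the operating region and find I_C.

active; I_C ≈ 1.7 mA

Assume active. Base-emitter loop: I_B = (V_BB − V_BE)/(R_B + (β+1)R_E) = (5.8 − 0.7)/(68 + 81×2.2) = 0.0207 mA.
I_C = β·I_B = 80×0.0207 = 1.66 mA.
V_CE = V_CC − I_C·R_C − I_E·R_E = 8.9 − 1.66×0.47 − 1.68×2.2 = 4.43 V > V_CE(sat), so the active-region assumption holds.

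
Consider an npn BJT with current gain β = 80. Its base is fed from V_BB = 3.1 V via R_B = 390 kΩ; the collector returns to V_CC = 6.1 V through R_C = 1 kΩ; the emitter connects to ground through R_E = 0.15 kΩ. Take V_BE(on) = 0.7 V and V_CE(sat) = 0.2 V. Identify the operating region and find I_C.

Assume active. Base-emitter loop: I_B = (V_BB − V_BE)/(R_B + (β+1)R_E) = (3.1 − 0.7)/(390 + 81×0.15) = 0.00597 mA.
I_C = β·I_B = 80×0.00597 = 0.477 mA.
V_CE = V_CC − I_C·R_C − I_E·R_E = 6.1 − 0.477×1 − 0.483×0.15 = 5.55 V > V_CE(sat), so the active-region assumption holds.

active; I_C ≈ 0.48 mA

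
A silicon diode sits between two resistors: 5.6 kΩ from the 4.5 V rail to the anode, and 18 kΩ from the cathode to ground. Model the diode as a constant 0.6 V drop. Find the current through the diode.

I ≈ 0.17 mA

The two resistors are in series with the diode, so KVL gives 4.5 = I·5.6 + 0.6 + I·18.
I = (4.5 − 0.6) / (5.6 + 18) kΩ = 3.9 / 23.6 = 0.165 mA.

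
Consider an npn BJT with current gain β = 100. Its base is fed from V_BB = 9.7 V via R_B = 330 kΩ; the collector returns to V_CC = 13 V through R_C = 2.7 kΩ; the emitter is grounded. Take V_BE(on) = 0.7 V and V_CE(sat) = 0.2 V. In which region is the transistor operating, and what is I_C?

Assume active. Base-emitter loop: I_B = (V_BB − V_BE)/R_B = (9.7 − 0.7)/330 = 0.0273 mA.
I_C = β·I_B = 100×0.0273 = 2.73 mA.
V_CE = V_CC − I_C·R_C = 13 − 2.73×2.7 = 5.64 V > V_CE(sat), so the active-region assumption holds.

active; I_C ≈ 2.7 mA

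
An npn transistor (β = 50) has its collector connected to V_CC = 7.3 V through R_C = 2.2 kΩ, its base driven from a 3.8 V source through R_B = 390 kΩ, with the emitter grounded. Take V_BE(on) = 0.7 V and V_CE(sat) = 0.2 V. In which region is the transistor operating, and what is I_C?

active; I_C ≈ 0.4 mA

Assume active. Base-emitter loop: I_B = (V_BB − V_BE)/R_B = (3.8 − 0.7)/390 = 0.00795 mA.
I_C = β·I_B = 50×0.00795 = 0.397 mA.
V_CE = V_CC − I_C·R_C = 7.3 − 0.397×2.2 = 6.43 V > V_CE(sat), so the active-region assumption holds.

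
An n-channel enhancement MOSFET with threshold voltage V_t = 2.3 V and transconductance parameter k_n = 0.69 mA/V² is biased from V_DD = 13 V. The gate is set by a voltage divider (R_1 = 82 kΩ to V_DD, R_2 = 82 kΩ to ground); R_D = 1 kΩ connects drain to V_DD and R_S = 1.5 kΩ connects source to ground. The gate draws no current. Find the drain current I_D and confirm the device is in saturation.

I_D ≈ 1.4 mA

V_G = V_DD·R_2/(R_1+R_2) = 13×82/164 = 6.5 V.
Assume saturation: I_D = (k_n/2)(V_GS − V_t)² with V_GS = V_G − I_D·R_S = 6.5 − 1.5·I_D.
Substituting gives 0.776·I_D² − 5.35·I_D + 6.09 = 0, with roots I_D = 1.44 or 5.45 mA.
The root I_D = 5.45 mA gives V_GS = -1.67 V ≤ V_t, so take I_D = 1.44 mA.
Then V_GS = 4.34 V and V_DS = V_DD − I_D(R_D+R_S) = 13 − 1.44×2.5 = 9.4 V.
Saturation requires V_DS ≥ V_GS − V_t = 2.04 V; 9.4 ≥ 2.04 ✓.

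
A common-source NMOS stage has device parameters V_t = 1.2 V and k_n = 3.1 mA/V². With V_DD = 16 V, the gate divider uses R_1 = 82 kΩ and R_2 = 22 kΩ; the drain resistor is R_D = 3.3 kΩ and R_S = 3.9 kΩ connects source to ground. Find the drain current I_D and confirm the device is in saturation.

V_G = V_DD·R_2/(R_1+R_2) = 16×22/104 = 3.38 V.
Assume saturation: I_D = (k_n/2)(V_GS − V_t)² with V_GS = V_G − I_D·R_S = 3.38 − 3.9·I_D.
Substituting gives 23.6·I_D² − 27.4·I_D + 7.4 = 0, with roots I_D = 0.426 or 0.737 mA.
The root I_D = 0.737 mA gives V_GS = 0.51 V ≤ V_t, so take I_D = 0.426 mA.
Then V_GS = 1.72 V and V_DS = V_DD − I_D(R_D+R_S) = 16 − 0.426×7.2 = 12.9 V.
Saturation requires V_DS ≥ V_GS − V_t = 0.524 V; 12.9 ≥ 0.524 ✓.

I_D ≈ 0.43 mA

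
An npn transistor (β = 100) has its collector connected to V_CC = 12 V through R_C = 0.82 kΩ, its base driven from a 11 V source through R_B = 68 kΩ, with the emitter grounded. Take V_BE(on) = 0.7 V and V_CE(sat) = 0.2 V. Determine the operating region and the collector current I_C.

Assume active: I_B = (11 − 0.7)/68 = 0.151 mA, giving I_C = β·I_B = 15.1 mA.
But then V_CE = 12 − 15.1×0.82 = -0.421 V < V_CE(sat) = 0.2 V — impossible in the active region.
So the transistor is saturated. With V_CE = 0.2 V, I_C = (V_CC − 0.2)/R_C = 11.8/0.82 = 14.4 mA.
Check: β·I_B = 15.1 mA > I_C = 14.4 mA, confirming saturation.

saturation; I_C ≈ 14 mA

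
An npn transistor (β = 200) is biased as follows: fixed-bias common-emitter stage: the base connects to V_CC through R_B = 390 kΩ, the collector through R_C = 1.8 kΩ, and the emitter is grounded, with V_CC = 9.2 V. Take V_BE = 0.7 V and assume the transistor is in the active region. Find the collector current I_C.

I_C ≈ 4.4 mA

Base loop: V_CC = I_B·R_B + V_BE, so I_B = (9.2 − 0.7)/390 kΩ = 0.0218 mA.
In the active region I_C = β·I_B = 200 × 0.0218 = 4.36 mA.
Collector loop: V_CE = V_CC − I_C·R_C = 9.2 − 4.36×1.8 = 1.35 V.
Since V_CE = 1.35 V > V_CE(sat) ≈ 0.2 V, the transistor is in the active region as assumed.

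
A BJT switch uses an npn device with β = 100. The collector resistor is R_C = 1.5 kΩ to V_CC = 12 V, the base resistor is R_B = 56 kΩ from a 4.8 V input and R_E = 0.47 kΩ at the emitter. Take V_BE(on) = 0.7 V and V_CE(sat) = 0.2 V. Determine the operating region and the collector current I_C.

active; I_C ≈ 4 mA

Assume active. Base-emitter loop: I_B = (V_BB − V_BE)/(R_B + (β+1)R_E) = (4.8 − 0.7)/(56 + 101×0.47) = 0.0396 mA.
I_C = β·I_B = 100×0.0396 = 3.96 mA.
V_CE = V_CC − I_C·R_C − I_E·R_E = 12 − 3.96×1.5 − 4×0.47 = 4.18 V > V_CE(sat), so the active-region assumption holds.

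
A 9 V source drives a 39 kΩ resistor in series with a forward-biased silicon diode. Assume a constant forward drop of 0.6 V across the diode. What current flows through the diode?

I ≈ 0.22 mA

KVL around the loop: 9 = V_D + I·R = 0.6 + I × 39 kΩ.
So I = (9 − 0.6) / 39 kΩ = 8.4 / 39 = 0.215 mA.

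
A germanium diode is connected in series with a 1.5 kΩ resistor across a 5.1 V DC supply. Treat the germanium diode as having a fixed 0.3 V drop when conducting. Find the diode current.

I ≈ 3.2 mA

KVL around the loop: 5.1 = V_D + I·R = 0.3 + I × 1.5 kΩ.
So I = (5.1 − 0.3) / 1.5 kΩ = 4.8 / 1.5 = 3.2 mA.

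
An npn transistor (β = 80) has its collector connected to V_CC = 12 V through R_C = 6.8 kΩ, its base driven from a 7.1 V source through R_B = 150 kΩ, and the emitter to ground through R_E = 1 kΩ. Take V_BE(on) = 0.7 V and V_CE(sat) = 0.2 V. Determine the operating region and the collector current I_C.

saturation; I_C ≈ 1.5 mA

Assume active: I_B = (7.1 − 0.7)/(150 + 81×1) = 0.0277 mA, I_C = β·I_B = 2.22 mA.
Then V_CE = 12 − 2.22×6.8 − 2.24×1 = -5.32 V < 0.2 V — the active assumption fails.
Re-solve with V_CE = 0.2 V. KCL at the emitter: V_E/R_E = (V_BB−0.7−V_E)/R_B + (V_CC−0.2−V_E)/R_C, giving V_E = 1.54 V.
I_C = (V_CC − 0.2 − V_E)/R_C = (11.8 − 1.54)/6.8 = 1.51 mA.
Check: I_B = (6.4 − 1.54)/150 = 0.0324 mA, and β·I_B = 2.59 mA > I_C, confirming saturation.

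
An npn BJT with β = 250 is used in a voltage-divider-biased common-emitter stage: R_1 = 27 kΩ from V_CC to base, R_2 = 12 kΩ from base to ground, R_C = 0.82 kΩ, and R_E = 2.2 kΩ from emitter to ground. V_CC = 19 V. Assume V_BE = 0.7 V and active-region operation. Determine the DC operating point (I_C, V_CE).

Thevenize the base divider: V_Th = V_CC·R_2/(R_1+R_2) = 19×12/39 = 5.85 V, R_Th = R_1‖R_2 = 8.31 kΩ.
Base-emitter loop: V_Th = I_B·R_Th + V_BE + (β+1)I_B·R_E, so I_B = (5.85 − 0.7) / (8.31 + 251×2.2) = 0.00918 mA.
I_C = β·I_B = 250×0.00918 = 2.3 mA, and I_E = (β+1)I_B = 2.3 mA.
V_CE = V_CC − I_C·R_C − I_E·R_E = 19 − 2.3×0.82 − 2.3×2.2 = 12 V.
V_CE = 12 V > 0.2 V confirms active-region operation.

I_C ≈ 2.3 mA, V_CE ≈ 12 V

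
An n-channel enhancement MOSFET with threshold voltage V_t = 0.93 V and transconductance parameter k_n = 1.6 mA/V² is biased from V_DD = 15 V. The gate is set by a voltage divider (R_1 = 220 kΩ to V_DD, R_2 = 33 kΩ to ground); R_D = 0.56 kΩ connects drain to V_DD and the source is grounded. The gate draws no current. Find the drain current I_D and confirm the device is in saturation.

I_D ≈ 0.84 mA

V_G = V_DD·R_2/(R_1+R_2) = 15×33/253 = 1.96 V. With the source grounded, V_GS = V_G = 1.96 V.
Assume saturation: I_D = (k_n/2)(V_GS − V_t)² = (1.6/2)×(1.96 − 0.93)² = 0.8×1.03² = 0.843 mA.
V_DS = V_DD − I_D·R_D = 15 − 0.843×0.56 = 14.5 V.
Saturation requires V_DS ≥ V_GS − V_t = 1.03 V; 14.5 ≥ 1.03 ✓.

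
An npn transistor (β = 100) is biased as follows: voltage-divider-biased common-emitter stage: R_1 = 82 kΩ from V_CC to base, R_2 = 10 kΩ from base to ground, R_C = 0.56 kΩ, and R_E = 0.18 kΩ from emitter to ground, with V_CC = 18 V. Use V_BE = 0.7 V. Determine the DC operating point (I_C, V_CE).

Thevenize the base divider: V_Th = V_CC·R_2/(R_1+R_2) = 18×10/92 = 1.96 V, R_Th = R_1‖R_2 = 8.91 kΩ.
Base-emitter loop: V_Th = I_B·R_Th + V_BE + (β+1)I_B·R_E, so I_B = (1.96 − 0.7) / (8.91 + 101×0.18) = 0.0464 mA.
I_C = β·I_B = 100×0.0464 = 4.64 mA, and I_E = (β+1)I_B = 4.68 mA.
V_CE = V_CC − I_C·R_C − I_E·R_E = 18 − 4.64×0.56 − 4.68×0.18 = 14.6 V.
V_CE = 14.6 V > 0.2 V confirms active-region operation.

I_C ≈ 4.6 mA, V_CE ≈ 15 V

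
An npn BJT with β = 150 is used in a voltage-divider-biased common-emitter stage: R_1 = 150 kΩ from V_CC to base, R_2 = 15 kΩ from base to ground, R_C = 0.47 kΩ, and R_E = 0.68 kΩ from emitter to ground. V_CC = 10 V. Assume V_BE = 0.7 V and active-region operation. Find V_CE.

Thevenize the base divider: V_Th = V_CC·R_2/(R_1+R_2) = 10×15/165 = 0.909 V, R_Th = R_1‖R_2 = 13.6 kΩ.
Base-emitter loop: V_Th = I_B·R_Th + V_BE + (β+1)I_B·R_E, so I_B = (0.909 − 0.7) / (13.6 + 151×0.68) = 0.0018 mA.
I_C = β·I_B = 150×0.0018 = 0.27 mA, and I_E = (β+1)I_B = 0.271 mA.
V_CE = V_CC − I_C·R_C − I_E·R_E = 10 − 0.27×0.47 − 0.271×0.68 = 9.69 V.
V_CE = 9.69 V > 0.2 V confirms active-region operation.

V_CE ≈ 9.7 V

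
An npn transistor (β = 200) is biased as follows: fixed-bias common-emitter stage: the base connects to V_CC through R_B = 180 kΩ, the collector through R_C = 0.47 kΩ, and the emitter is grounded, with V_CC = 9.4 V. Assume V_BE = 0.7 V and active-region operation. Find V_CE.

V_CE ≈ 4.9 V

Base loop: V_CC = I_B·R_B + V_BE, so I_B = (9.4 − 0.7)/180 kΩ = 0.0483 mA.
In the active region I_C = β·I_B = 200 × 0.0483 = 9.67 mA.
Collector loop: V_CE = V_CC − I_C·R_C = 9.4 − 9.67×0.47 = 4.86 V.
Since V_CE = 4.86 V > V_CE(sat) ≈ 0.2 V, the transistor is in the active region as assumed.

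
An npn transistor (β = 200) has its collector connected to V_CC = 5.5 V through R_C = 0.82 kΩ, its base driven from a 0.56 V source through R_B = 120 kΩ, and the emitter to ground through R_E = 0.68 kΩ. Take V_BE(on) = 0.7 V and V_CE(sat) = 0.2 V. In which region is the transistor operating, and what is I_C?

cutoff; I_C ≈ 0

V_BB = 0.56 V ≤ V_BE(on) = 0.7 V, so the base-emitter junction is not forward biased.
The transistor is in cutoff: I_B = I_C = 0.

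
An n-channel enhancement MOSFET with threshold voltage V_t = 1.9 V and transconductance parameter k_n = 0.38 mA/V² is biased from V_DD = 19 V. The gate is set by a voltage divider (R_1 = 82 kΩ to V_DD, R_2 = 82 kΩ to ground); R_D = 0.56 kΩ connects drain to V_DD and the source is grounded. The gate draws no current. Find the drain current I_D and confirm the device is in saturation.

I_D ≈ 11 mA

V_G = V_DD·R_2/(R_1+R_2) = 19×82/164 = 9.5 V. With the source grounded, V_GS = V_G = 9.5 V.
Assume saturation: I_D = (k_n/2)(V_GS − V_t)² = (0.38/2)×(9.5 − 1.9)² = 0.19×7.6² = 11 mA.
V_DS = V_DD − I_D·R_D = 19 − 11×0.56 = 12.9 V.
Saturation requires V_DS ≥ V_GS − V_t = 7.6 V; 12.9 ≥ 7.6 ✓.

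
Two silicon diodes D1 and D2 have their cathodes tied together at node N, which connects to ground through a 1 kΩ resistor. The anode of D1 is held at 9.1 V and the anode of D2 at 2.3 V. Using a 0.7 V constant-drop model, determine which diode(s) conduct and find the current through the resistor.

Only D1 conducts; I_R ≈ 8.4 mA

Assume both conduct. Then node N would need to be at both 9.1−0.7 = 8.4 V and 2.3−0.7 = 1.6 V, which is impossible.
Assume only D1 conducts: V_N = 9.1 − 0.7 = 8.4 V, so I_R = 8.4/1 = 8.4 mA.
Check D2: its anode-to-cathode voltage is 2.3 − 8.4 = -6.1 V < 0.7 V, so it is off. The assumption is consistent.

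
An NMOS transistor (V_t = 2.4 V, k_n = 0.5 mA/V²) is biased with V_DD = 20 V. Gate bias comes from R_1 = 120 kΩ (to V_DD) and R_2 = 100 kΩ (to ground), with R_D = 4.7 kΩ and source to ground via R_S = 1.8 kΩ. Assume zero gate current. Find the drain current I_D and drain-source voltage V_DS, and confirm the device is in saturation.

V_G = V_DD·R_2/(R_1+R_2) = 20×100/220 = 9.09 V.
Assume saturation: I_D = (k_n/2)(V_GS − V_t)² with V_GS = V_G − I_D·R_S = 9.09 − 1.8·I_D.
Substituting gives 0.81·I_D² − 7.02·I_D + 11.2 = 0, with roots I_D = 2.11 or 6.56 mA.
The root I_D = 6.56 mA gives V_GS = -2.72 V ≤ V_t, so take I_D = 2.11 mA.
Then V_GS = 5.3 V and V_DS = V_DD − I_D(R_D+R_S) = 20 − 2.11×6.5 = 6.32 V.
Saturation requires V_DS ≥ V_GS − V_t = 2.9 V; 6.32 ≥ 2.9 ✓.

I_D ≈ 2.1 mA, V_DS ≈ 6.3 V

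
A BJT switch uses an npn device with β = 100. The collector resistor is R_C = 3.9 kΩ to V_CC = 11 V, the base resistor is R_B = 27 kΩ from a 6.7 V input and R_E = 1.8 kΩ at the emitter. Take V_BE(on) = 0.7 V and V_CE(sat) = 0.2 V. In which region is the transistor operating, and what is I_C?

Assume active: I_B = (6.7 − 0.7)/(27 + 101×1.8) = 0.0287 mA, I_C = β·I_B = 2.87 mA.
Then V_CE = 11 − 2.87×3.9 − 2.9×1.8 = -5.43 V < 0.2 V — the active assumption fails.
Re-solve with V_CE = 0.2 V. KCL at the emitter: V_E/R_E = (V_BB−0.7−V_E)/R_B + (V_CC−0.2−V_E)/R_C, giving V_E = 3.52 V.
I_C = (V_CC − 0.2 − V_E)/R_C = (10.8 − 3.52)/3.9 = 1.87 mA.
Check: I_B = (6 − 3.52)/27 = 0.0917 mA, and β·I_B = 9.17 mA > I_C, confirming saturation.

saturation; I_C ≈ 1.9 mA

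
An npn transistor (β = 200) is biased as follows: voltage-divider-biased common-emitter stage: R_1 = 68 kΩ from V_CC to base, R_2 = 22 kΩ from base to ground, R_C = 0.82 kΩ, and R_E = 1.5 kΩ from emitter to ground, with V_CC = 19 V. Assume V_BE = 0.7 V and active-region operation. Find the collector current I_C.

I_C ≈ 2.5 mA

Thevenize the base divider: V_Th = V_CC·R_2/(R_1+R_2) = 19×22/90 = 4.64 V, R_Th = R_1‖R_2 = 16.6 kΩ.
Base-emitter loop: V_Th = I_B·R_Th + V_BE + (β+1)I_B·R_E, so I_B = (4.64 − 0.7) / (16.6 + 201×1.5) = 0.0124 mA.
I_C = β·I_B = 200×0.0124 = 2.48 mA, and I_E = (β+1)I_B = 2.49 mA.
V_CE = V_CC − I_C·R_C − I_E·R_E = 19 − 2.48×0.82 − 2.49×1.5 = 13.2 V.
V_CE = 13.2 V > 0.2 V confirms active-region operation.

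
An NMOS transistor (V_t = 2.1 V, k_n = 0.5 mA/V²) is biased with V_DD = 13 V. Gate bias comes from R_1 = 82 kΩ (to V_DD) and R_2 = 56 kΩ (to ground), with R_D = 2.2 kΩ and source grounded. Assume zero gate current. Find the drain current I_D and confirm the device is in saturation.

V_G = V_DD·R_2/(R_1+R_2) = 13×56/138 = 5.28 V. With the source grounded, V_GS = V_G = 5.28 V.
Assume saturation: I_D = (k_n/2)(V_GS − V_t)² = (0.5/2)×(5.28 − 2.1)² = 0.25×3.18² = 2.52 mA.
V_DS = V_DD − I_D·R_D = 13 − 2.52×2.2 = 7.45 V.
Saturation requires V_DS ≥ V_GS − V_t = 3.18 V; 7.45 ≥ 3.18 ✓.

I_D ≈ 2.5 mA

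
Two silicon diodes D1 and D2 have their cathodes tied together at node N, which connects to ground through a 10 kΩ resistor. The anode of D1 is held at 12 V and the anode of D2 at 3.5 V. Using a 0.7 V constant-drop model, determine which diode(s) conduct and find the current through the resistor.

Assume both conduct. Then node N would need to be at both 12−0.7 = 11.3 V and 3.5−0.7 = 2.8 V, which is impossible.
Assume only D1 conducts: V_N = 12 − 0.7 = 11.3 V, so I_R = 11.3/10 = 1.13 mA.
Check D2: its anode-to-cathode voltage is 3.5 − 11.3 = -7.8 V < 0.7 V, so it is off. The assumption is consistent.

Only D1 conducts; I_R ≈ 1.1 mA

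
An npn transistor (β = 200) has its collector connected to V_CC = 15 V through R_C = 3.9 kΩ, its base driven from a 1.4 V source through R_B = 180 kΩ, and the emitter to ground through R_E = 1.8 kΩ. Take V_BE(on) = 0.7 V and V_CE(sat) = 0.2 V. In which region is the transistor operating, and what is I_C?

active; I_C ≈ 0.26 mA

Assume active. Base-emitter loop: I_B = (V_BB − V_BE)/(R_B + (β+1)R_E) = (1.4 − 0.7)/(180 + 201×1.8) = 0.00129 mA.
I_C = β·I_B = 200×0.00129 = 0.258 mA.
V_CE = V_CC − I_C·R_C − I_E·R_E = 15 − 0.258×3.9 − 0.26×1.8 = 13.5 V > V_CE(sat), so the active-region assumption holds.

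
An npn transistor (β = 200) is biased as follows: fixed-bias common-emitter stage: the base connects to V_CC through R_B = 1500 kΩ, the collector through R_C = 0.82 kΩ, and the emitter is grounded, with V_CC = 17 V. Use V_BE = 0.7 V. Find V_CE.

V_CE ≈ 15 V

Base loop: V_CC = I_B·R_B + V_BE, so I_B = (17 − 0.7)/1500 kΩ = 0.0109 mA.
In the active region I_C = β·I_B = 200 × 0.0109 = 2.17 mA.
Collector loop: V_CE = V_CC − I_C·R_C = 17 − 2.17×0.82 = 15.2 V.
Since V_CE = 15.2 V > V_CE(sat) ≈ 0.2 V, the transistor is in the active region as assumed.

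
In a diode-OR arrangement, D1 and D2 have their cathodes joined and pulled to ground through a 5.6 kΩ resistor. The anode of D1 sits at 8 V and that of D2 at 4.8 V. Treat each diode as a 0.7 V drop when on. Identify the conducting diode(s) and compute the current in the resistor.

Assume both conduct. Then node N would need to be at both 8−0.7 = 7.3 V and 4.8−0.7 = 4.1 V, which is impossible.
Assume only D1 conducts: V_N = 8 − 0.7 = 7.3 V, so I_R = 7.3/5.6 = 1.3 mA.
Check D2: its anode-to-cathode voltage is 4.8 − 7.3 = -2.5 V < 0.7 V, so it is off. The assumption is consistent.

Only D1 conducts; I_R ≈ 1.3 mA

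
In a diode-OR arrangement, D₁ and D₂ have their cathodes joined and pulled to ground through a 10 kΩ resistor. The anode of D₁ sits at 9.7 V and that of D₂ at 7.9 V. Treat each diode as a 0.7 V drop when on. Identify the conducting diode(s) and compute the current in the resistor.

Only D₁ conducts; I_R ≈ 0.9 mA

Assume both conduct. Then node N would need to be at both 9.7−0.7 = 9 V and 7.9−0.7 = 7.2 V, which is impossible.
Assume only D₁ conducts: V_N = 9.7 − 0.7 = 9 V, so I_R = 9/10 = 0.9 mA.
Check D₂: its anode-to-cathode voltage is 7.9 − 9 = -1.1 V < 0.7 V, so it is off. The assumption is consistent.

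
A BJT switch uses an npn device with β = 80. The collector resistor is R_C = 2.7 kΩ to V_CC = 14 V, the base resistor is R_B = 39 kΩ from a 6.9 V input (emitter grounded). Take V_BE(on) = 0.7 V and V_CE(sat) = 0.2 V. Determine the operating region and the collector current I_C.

Assume active: I_B = (6.9 − 0.7)/39 = 0.159 mA, giving I_C = β·I_B = 12.7 mA.
But then V_CE = 14 − 12.7×2.7 = -20.3 V < V_CE(sat) = 0.2 V — impossible in the active region.
So the transistor is saturated. With V_CE = 0.2 V, I_C = (V_CC − 0.2)/R_C = 13.8/2.7 = 5.11 mA.
Check: β·I_B = 12.7 mA > I_C = 5.11 mA, confirming saturation.

saturation; I_C ≈ 5.1 mA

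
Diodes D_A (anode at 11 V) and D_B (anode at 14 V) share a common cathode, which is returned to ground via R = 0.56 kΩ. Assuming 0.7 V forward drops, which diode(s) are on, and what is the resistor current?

Only D_B conducts; I_R ≈ 24 mA

Assume both conduct. Then node N would need to be at both 11−0.7 = 10.3 V and 14−0.7 = 13.3 V, which is impossible.
Assume only D_B conducts: V_N = 14 − 0.7 = 13.3 V, so I_R = 13.3/0.56 = 23.8 mA.
Check D_A: its anode-to-cathode voltage is 11 − 13.3 = -2.3 V < 0.7 V, so it is off. The assumption is consistent.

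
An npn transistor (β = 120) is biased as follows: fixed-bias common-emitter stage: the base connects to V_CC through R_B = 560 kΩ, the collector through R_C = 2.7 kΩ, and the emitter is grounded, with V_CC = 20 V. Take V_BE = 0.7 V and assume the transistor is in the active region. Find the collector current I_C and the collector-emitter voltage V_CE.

I_C ≈ 4.1 mA, V_CE ≈ 8.8 V

Base loop: V_CC = I_B·R_B + V_BE, so I_B = (20 − 0.7)/560 kΩ = 0.0345 mA.
In the active region I_C = β·I_B = 120 × 0.0345 = 4.14 mA.
Collector loop: V_CE = V_CC − I_C·R_C = 20 − 4.14×2.7 = 8.83 V.
Since V_CE = 8.83 V > V_CE(sat) ≈ 0.2 V, the transistor is in the active region as assumed.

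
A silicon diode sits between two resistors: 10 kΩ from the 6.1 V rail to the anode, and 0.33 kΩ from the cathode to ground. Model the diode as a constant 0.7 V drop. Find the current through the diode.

The two resistors are in series with the diode, so KVL gives 6.1 = I·10 + 0.7 + I·0.33.
I = (6.1 − 0.7) / (10 + 0.33) kΩ = 5.4 / 10.3 = 0.523 mA.

I ≈ 0.52 mA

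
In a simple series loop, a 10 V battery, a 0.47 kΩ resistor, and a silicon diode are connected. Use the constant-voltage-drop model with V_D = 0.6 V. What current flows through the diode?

I ≈ 20 mA

KVL around the loop: 10 = V_D + I·R = 0.6 + I × 0.47 kΩ.
So I = (10 − 0.6) / 0.47 kΩ = 9.4 / 0.47 = 20 mA.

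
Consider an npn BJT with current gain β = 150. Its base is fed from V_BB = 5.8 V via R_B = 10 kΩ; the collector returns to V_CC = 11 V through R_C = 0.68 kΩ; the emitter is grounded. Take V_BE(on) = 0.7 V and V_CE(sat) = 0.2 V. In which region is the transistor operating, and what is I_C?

saturation; I_C ≈ 16 mA

Assume active: I_B = (5.8 − 0.7)/10 = 0.51 mA, giving I_C = β·I_B = 76.5 mA.
But then V_CE = 11 − 76.5×0.68 = -41 V < V_CE(sat) = 0.2 V — impossible in the active region.
So the transistor is saturated. With V_CE = 0.2 V, I_C = (V_CC − 0.2)/R_C = 10.8/0.68 = 15.9 mA.
Check: β·I_B = 76.5 mA > I_C = 15.9 mA, confirming saturation.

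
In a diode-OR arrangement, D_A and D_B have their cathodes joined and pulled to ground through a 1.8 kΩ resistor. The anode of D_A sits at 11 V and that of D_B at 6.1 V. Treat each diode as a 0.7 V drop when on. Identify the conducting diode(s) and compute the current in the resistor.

Only D_A conducts; I_R ≈ 5.7 mA

Assume both conduct. Then node N would need to be at both 11−0.7 = 10.3 V and 6.1−0.7 = 5.4 V, which is impossible.
Assume only D_A conducts: V_N = 11 − 0.7 = 10.3 V, so I_R = 10.3/1.8 = 5.72 mA.
Check D_B: its anode-to-cathode voltage is 6.1 − 10.3 = -4.2 V < 0.7 V, so it is off. The assumption is consistent.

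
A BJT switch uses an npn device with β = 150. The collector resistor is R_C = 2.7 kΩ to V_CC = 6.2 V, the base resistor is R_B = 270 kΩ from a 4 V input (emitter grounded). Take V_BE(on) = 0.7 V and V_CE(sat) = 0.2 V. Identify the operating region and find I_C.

active; I_C ≈ 1.8 mA

Assume active. Base-emitter loop: I_B = (V_BB − V_BE)/R_B = (4 − 0.7)/270 = 0.0122 mA.
I_C = β·I_B = 150×0.0122 = 1.83 mA.
V_CE = V_CC − I_C·R_C = 6.2 − 1.83×2.7 = 1.25 V > V_CE(sat), so the active-region assumption holds.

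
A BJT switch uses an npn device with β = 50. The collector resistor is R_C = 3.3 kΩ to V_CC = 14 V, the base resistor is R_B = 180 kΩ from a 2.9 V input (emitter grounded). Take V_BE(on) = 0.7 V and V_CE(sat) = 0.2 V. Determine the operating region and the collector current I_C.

active; I_C ≈ 0.61 mA

Assume active. Base-emitter loop: I_B = (V_BB − V_BE)/R_B = (2.9 − 0.7)/180 = 0.0122 mA.
I_C = β·I_B = 50×0.0122 = 0.611 mA.
V_CE = V_CC − I_C·R_C = 14 − 0.611×3.3 = 12 V > V_CE(sat), so the active-region assumption holds.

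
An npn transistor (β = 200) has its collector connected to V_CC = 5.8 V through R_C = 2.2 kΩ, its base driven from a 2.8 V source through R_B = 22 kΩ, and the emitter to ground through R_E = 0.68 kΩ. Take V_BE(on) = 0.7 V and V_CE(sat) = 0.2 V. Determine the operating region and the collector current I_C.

Assume active: I_B = (2.8 − 0.7)/(22 + 201×0.68) = 0.0132 mA, I_C = β·I_B = 2.65 mA.
Then V_CE = 5.8 − 2.65×2.2 − 2.66×0.68 = -1.83 V < 0.2 V — the active assumption fails.
Re-solve with V_CE = 0.2 V. KCL at the emitter: V_E/R_E = (V_BB−0.7−V_E)/R_B + (V_CC−0.2−V_E)/R_C, giving V_E = 1.34 V.
I_C = (V_CC − 0.2 − V_E)/R_C = (5.6 − 1.34)/2.2 = 1.94 mA.
Check: I_B = (2.1 − 1.34)/22 = 0.0345 mA, and β·I_B = 6.91 mA > I_C, confirming saturation.

saturation; I_C ≈ 1.9 mA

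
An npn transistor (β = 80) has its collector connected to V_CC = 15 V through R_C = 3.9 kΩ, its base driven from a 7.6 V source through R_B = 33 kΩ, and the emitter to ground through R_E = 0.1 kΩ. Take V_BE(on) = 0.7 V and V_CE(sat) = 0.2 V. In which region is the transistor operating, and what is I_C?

Assume active: I_B = (7.6 − 0.7)/(33 + 81×0.1) = 0.168 mA, I_C = β·I_B = 13.4 mA.
Then V_CE = 15 − 13.4×3.9 − 13.6×0.1 = -38.7 V < 0.2 V — the active assumption fails.
Re-solve with V_CE = 0.2 V. KCL at the emitter: V_E/R_E = (V_BB−0.7−V_E)/R_B + (V_CC−0.2−V_E)/R_C, giving V_E = 0.389 V.
I_C = (V_CC − 0.2 − V_E)/R_C = (14.8 − 0.389)/3.9 = 3.7 mA.
Check: I_B = (6.9 − 0.389)/33 = 0.197 mA, and β·I_B = 15.8 mA > I_C, confirming saturation.

saturation; I_C ≈ 3.7 mA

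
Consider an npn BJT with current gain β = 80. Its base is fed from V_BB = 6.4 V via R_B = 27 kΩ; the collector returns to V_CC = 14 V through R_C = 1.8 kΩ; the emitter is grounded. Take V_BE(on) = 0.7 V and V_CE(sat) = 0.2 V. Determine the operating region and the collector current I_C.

Assume active: I_B = (6.4 − 0.7)/27 = 0.211 mA, giving I_C = β·I_B = 16.9 mA.
But then V_CE = 14 − 16.9×1.8 = -16.4 V < V_CE(sat) = 0.2 V — impossible in the active region.
So the transistor is saturated. With V_CE = 0.2 V, I_C = (V_CC − 0.2)/R_C = 13.8/1.8 = 7.67 mA.
Check: β·I_B = 16.9 mA > I_C = 7.67 mA, confirming saturation.

saturation; I_C ≈ 7.7 mA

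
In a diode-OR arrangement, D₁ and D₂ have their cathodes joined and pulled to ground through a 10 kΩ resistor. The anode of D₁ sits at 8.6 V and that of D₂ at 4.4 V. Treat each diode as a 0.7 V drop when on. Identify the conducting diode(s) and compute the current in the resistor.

Only D₁ conducts; I_R ≈ 0.79 mA

Assume both conduct. Then node N would need to be at both 8.6−0.7 = 7.9 V and 4.4−0.7 = 3.7 V, which is impossible.
Assume only D₁ conducts: V_N = 8.6 − 0.7 = 7.9 V, so I_R = 7.9/10 = 0.79 mA.
Check D₂: its anode-to-cathode voltage is 4.4 − 7.9 = -3.5 V < 0.7 V, so it is off. The assumption is consistent.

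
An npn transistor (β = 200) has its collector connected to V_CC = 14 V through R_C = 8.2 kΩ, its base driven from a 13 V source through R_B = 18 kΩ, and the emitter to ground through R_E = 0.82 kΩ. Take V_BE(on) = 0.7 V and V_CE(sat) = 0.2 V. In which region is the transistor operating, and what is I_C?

Assume active: I_B = (13 − 0.7)/(18 + 201×0.82) = 0.0673 mA, I_C = β·I_B = 13.5 mA.
Then V_CE = 14 − 13.5×8.2 − 13.5×0.82 = -107 V < 0.2 V — the active assumption fails.
Re-solve with V_CE = 0.2 V. KCL at the emitter: V_E/R_E = (V_BB−0.7−V_E)/R_B + (V_CC−0.2−V_E)/R_C, giving V_E = 1.69 V.
I_C = (V_CC − 0.2 − V_E)/R_C = (13.8 − 1.69)/8.2 = 1.48 mA.
Check: I_B = (12.3 − 1.69)/18 = 0.589 mA, and β·I_B = 118 mA > I_C, confirming saturation.

saturation; I_C ≈ 1.5 mA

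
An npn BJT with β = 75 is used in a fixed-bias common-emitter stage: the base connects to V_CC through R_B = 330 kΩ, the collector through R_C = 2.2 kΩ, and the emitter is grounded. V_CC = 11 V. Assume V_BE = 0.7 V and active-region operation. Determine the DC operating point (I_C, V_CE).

I_C ≈ 2.3 mA, V_CE ≈ 5.8 V

Base loop: V_CC = I_B·R_B + V_BE, so I_B = (11 − 0.7)/330 kΩ = 0.0312 mA.
In the active region I_C = β·I_B = 75 × 0.0312 = 2.34 mA.
Collector loop: V_CE = V_CC − I_C·R_C = 11 − 2.34×2.2 = 5.85 V.
Since V_CE = 5.85 V > V_CE(sat) ≈ 0.2 V, the transistor is in the active region as assumed.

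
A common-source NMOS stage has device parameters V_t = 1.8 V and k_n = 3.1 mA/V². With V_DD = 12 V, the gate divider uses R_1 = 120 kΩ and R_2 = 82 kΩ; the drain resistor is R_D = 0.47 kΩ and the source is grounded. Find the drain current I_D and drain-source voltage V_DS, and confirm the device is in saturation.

I_D ≈ 15 mA, V_DS ≈ 5.1 V

V_G = V_DD·R_2/(R_1+R_2) = 12×82/202 = 4.87 V. With the source grounded, V_GS = V_G = 4.87 V.
Assume saturation: I_D = (k_n/2)(V_GS − V_t)² = (3.1/2)×(4.87 − 1.8)² = 1.55×3.07² = 14.6 mA.
V_DS = V_DD − I_D·R_D = 12 − 14.6×0.47 = 5.13 V.
Saturation requires V_DS ≥ V_GS − V_t = 3.07 V; 5.13 ≥ 3.07 ✓.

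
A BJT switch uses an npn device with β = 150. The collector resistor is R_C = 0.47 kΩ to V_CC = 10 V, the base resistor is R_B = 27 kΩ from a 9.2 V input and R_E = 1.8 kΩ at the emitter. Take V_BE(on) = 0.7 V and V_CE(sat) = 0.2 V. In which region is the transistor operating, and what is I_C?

Assume active. Base-emitter loop: I_B = (V_BB − V_BE)/(R_B + (β+1)R_E) = (9.2 − 0.7)/(27 + 151×1.8) = 0.0284 mA.
I_C = β·I_B = 150×0.0284 = 4.27 mA.
V_CE = V_CC − I_C·R_C − I_E·R_E = 10 − 4.27×0.47 − 4.3×1.8 = 0.263 V > V_CE(sat), so the active-region assumption holds.

active; I_C ≈ 4.3 mA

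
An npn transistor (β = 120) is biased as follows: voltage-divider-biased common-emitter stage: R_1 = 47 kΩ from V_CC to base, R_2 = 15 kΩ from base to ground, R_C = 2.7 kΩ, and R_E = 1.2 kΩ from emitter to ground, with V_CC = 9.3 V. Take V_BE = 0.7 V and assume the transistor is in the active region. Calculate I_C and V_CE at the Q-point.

I_C ≈ 1.2 mA, V_CE ≈ 4.7 V

Thevenize the base divider: V_Th = V_CC·R_2/(R_1+R_2) = 9.3×15/62 = 2.25 V, R_Th = R_1‖R_2 = 11.4 kΩ.
Base-emitter loop: V_Th = I_B·R_Th + V_BE + (β+1)I_B·R_E, so I_B = (2.25 − 0.7) / (11.4 + 121×1.2) = 0.0099 mA.
I_C = β·I_B = 120×0.0099 = 1.19 mA, and I_E = (β+1)I_B = 1.2 mA.
V_CE = V_CC − I_C·R_C − I_E·R_E = 9.3 − 1.19×2.7 − 1.2×1.2 = 4.66 V.
V_CE = 4.66 V > 0.2 V confirms active-region operation.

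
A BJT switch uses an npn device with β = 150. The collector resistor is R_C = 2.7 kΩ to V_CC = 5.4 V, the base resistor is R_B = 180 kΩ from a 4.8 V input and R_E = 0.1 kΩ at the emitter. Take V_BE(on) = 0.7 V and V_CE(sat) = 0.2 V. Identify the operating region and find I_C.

saturation; I_C ≈ 1.9 mA

Assume active: I_B = (4.8 − 0.7)/(180 + 151×0.1) = 0.021 mA, I_C = β·I_B = 3.15 mA.
Then V_CE = 5.4 − 3.15×2.7 − 3.17×0.1 = -3.43 V < 0.2 V — the active assumption fails.
Re-solve with V_CE = 0.2 V. KCL at the emitter: V_E/R_E = (V_BB−0.7−V_E)/R_B + (V_CC−0.2−V_E)/R_C, giving V_E = 0.188 V.
I_C = (V_CC − 0.2 − V_E)/R_C = (5.2 − 0.188)/2.7 = 1.86 mA.
Check: I_B = (4.1 − 0.188)/180 = 0.0217 mA, and β·I_B = 3.26 mA > I_C, confirming saturation.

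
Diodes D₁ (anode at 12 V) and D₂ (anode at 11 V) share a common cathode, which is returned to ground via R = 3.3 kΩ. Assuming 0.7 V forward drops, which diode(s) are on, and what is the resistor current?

Only D₁ conducts; I_R ≈ 3.4 mA

Assume both conduct. Then node N would need to be at both 12−0.7 = 11.3 V and 11−0.7 = 10.3 V, which is impossible.
Assume only D₁ conducts: V_N = 12 − 0.7 = 11.3 V, so I_R = 11.3/3.3 = 3.42 mA.
Check D₂: its anode-to-cathode voltage is 11 − 11.3 = -0.3 V < 0.7 V, so it is off. The assumption is consistent.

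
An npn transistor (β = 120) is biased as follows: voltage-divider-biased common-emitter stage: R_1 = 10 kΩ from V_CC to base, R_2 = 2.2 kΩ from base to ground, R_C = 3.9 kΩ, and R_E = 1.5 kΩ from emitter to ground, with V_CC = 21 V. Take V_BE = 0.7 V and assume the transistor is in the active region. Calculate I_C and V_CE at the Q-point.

Thevenize the base divider: V_Th = V_CC·R_2/(R_1+R_2) = 21×2.2/12.2 = 3.79 V, R_Th = R_1‖R_2 = 1.8 kΩ.
Base-emitter loop: V_Th = I_B·R_Th + V_BE + (β+1)I_B·R_E, so I_B = (3.79 − 0.7) / (1.8 + 121×1.5) = 0.0168 mA.
I_C = β·I_B = 120×0.0168 = 2.02 mA, and I_E = (β+1)I_B = 2.04 mA.
V_CE = V_CC − I_C·R_C − I_E·R_E = 21 − 2.02×3.9 − 2.04×1.5 = 10.1 V.
V_CE = 10.1 V > 0.2 V confirms active-region operation.

I_C ≈ 2 mA, V_CE ≈ 10 V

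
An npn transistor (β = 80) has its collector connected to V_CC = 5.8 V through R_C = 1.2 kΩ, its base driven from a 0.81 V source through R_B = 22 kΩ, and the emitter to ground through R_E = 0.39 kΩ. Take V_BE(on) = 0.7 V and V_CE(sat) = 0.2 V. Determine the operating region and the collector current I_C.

Assume active. Base-emitter loop: I_B = (V_BB − V_BE)/(R_B + (β+1)R_E) = (0.81 − 0.7)/(22 + 81×0.39) = 0.00205 mA.
I_C = β·I_B = 80×0.00205 = 0.164 mA.
V_CE = V_CC − I_C·R_C − I_E·R_E = 5.8 − 0.164×1.2 − 0.166×0.39 = 5.54 V > V_CE(sat), so the active-region assumption holds.

active; I_C ≈ 0.16 mA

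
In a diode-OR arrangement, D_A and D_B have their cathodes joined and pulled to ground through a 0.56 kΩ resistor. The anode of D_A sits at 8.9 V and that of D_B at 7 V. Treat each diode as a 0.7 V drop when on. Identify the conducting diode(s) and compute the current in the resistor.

Assume both conduct. Then node N would need to be at both 8.9−0.7 = 8.2 V and 7−0.7 = 6.3 V, which is impossible.
Assume only D_A conducts: V_N = 8.9 − 0.7 = 8.2 V, so I_R = 8.2/0.56 = 14.6 mA.
Check D_B: its anode-to-cathode voltage is 7 − 8.2 = -1.2 V < 0.7 V, so it is off. The assumption is consistent.

Only D_A conducts; I_R ≈ 15 mA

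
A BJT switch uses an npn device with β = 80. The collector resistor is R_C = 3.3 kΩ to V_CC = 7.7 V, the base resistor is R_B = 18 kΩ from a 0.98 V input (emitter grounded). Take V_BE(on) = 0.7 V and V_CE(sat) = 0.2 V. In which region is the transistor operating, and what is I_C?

active; I_C ≈ 1.2 mA

Assume active. Base-emitter loop: I_B = (V_BB − V_BE)/R_B = (0.98 − 0.7)/18 = 0.0156 mA.
I_C = β·I_B = 80×0.0156 = 1.24 mA.
V_CE = V_CC − I_C·R_C = 7.7 − 1.24×3.3 = 3.59 V > V_CE(sat), so the active-region assumption holds.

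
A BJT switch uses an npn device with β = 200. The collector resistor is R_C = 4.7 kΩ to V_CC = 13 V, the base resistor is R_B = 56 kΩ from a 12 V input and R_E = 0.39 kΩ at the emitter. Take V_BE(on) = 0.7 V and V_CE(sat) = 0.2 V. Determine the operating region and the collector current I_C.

Assume active: I_B = (12 − 0.7)/(56 + 201×0.39) = 0.0841 mA, I_C = β·I_B = 16.8 mA.
Then V_CE = 13 − 16.8×4.7 − 16.9×0.39 = -72.6 V < 0.2 V — the active assumption fails.
Re-solve with V_CE = 0.2 V. KCL at the emitter: V_E/R_E = (V_BB−0.7−V_E)/R_B + (V_CC−0.2−V_E)/R_C, giving V_E = 1.05 V.
I_C = (V_CC − 0.2 − V_E)/R_C = (12.8 − 1.05)/4.7 = 2.5 mA.
Check: I_B = (11.3 − 1.05)/56 = 0.183 mA, and β·I_B = 36.6 mA > I_C, confirming saturation.

saturation; I_C ≈ 2.5 mA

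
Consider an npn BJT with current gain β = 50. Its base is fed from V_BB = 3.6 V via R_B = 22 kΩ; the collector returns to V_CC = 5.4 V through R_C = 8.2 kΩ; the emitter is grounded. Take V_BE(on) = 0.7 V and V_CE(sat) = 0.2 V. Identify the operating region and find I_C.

saturation; I_C ≈ 0.63 mA

Assume active: I_B = (3.6 − 0.7)/22 = 0.132 mA, giving I_C = β·I_B = 6.59 mA.
But then V_CE = 5.4 − 6.59×8.2 = -48.6 V < V_CE(sat) = 0.2 V — impossible in the active region.
So the transistor is saturated. With V_CE = 0.2 V, I_C = (V_CC − 0.2)/R_C = 5.2/8.2 = 0.634 mA.
Check: β·I_B = 6.59 mA > I_C = 0.634 mA, confirming saturation.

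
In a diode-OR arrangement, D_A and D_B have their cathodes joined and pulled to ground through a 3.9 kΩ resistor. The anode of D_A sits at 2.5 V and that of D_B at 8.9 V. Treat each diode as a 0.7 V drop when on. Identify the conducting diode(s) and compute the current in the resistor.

Only D_B conducts; I_R ≈ 2.1 mA

Assume both conduct. Then node N would need to be at both 2.5−0.7 = 1.8 V and 8.9−0.7 = 8.2 V, which is impossible.
Assume only D_B conducts: V_N = 8.9 − 0.7 = 8.2 V, so I_R = 8.2/3.9 = 2.1 mA.
Check D_A: its anode-to-cathode voltage is 2.5 − 8.2 = -5.7 V < 0.7 V, so it is off. The assumption is consistent.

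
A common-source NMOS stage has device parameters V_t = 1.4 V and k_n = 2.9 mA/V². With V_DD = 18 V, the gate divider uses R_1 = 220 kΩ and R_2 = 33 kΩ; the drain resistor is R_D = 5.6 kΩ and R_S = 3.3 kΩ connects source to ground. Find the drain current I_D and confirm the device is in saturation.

V_G = V_DD·R_2/(R_1+R_2) = 18×33/253 = 2.35 V.
Assume saturation: I_D = (k_n/2)(V_GS − V_t)² with V_GS = V_G − I_D·R_S = 2.35 − 3.3·I_D.
Substituting gives 15.8·I_D² − 10.1·I_D + 1.3 = 0, with roots I_D = 0.18 or 0.457 mA.
The root I_D = 0.457 mA gives V_GS = 0.838 V ≤ V_t, so take I_D = 0.18 mA.
Then V_GS = 1.75 V and V_DS = V_DD − I_D(R_D+R_S) = 18 − 0.18×8.9 = 16.4 V.
Saturation requires V_DS ≥ V_GS − V_t = 0.353 V; 16.4 ≥ 0.353 ✓.

I_D ≈ 0.18 mA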